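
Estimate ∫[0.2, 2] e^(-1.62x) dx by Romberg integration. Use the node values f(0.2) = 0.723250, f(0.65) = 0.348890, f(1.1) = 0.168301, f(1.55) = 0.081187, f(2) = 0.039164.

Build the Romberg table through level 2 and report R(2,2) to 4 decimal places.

0.4224

R(0,0) (trapezoid, 1 panel, h=1.8000): 0.686173
R(1,0) (trapezoid, 2 panels, h=0.9000): 0.494557
R(2,0) (trapezoid, 4 panels, h=0.4500): 0.440813
R(1,1) = 0.494557 + (0.494557 − 0.686173)/3 = 0.430685
R(2,1) = 0.440813 + (0.440813 − 0.494557)/3 = 0.422898
R(2,2) = 0.422898 + (0.422898 − 0.430685)/15 = 0.422379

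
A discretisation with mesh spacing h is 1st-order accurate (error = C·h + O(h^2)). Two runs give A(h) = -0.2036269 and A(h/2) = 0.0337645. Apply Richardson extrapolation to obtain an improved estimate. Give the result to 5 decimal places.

0.27116

The leading error scales as h; refining by a factor of 2 reduces it by 2^1 = 2.
Extrapolated value = (2·A(h/2) − A(h)) / (2 − 1)
= (2·0.0337645 − (-0.2036269)) / 1
= 0.2711559 / 1 = 0.2711559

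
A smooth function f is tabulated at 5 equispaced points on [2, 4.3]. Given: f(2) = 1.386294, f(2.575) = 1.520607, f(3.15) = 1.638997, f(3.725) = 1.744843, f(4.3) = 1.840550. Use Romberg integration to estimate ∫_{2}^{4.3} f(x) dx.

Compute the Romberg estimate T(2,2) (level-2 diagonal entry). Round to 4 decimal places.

T(0,0) (trapezoid, 1 panel, h=2.3000): 3.710871
T(1,0) (trapezoid, 2 panels, h=1.1500): 3.740282
T(2,0) (trapezoid, 4 panels, h=0.5750): 3.747775
T(1,1) = 3.740282 + (3.740282 − 3.710871)/3 = 3.750086
T(2,1) = 3.747775 + (3.747775 − 3.740282)/3 = 3.750273
T(2,2) = 3.750273 + (3.750273 − 3.750086)/15 = 3.750285

3.7503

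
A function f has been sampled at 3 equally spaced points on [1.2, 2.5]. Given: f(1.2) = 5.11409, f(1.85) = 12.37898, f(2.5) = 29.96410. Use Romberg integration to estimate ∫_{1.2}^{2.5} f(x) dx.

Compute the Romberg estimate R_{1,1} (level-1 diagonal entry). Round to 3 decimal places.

R_{0,0} (trapezoid, 1 panel, h=1.3000): 22.80082
R_{1,0} (trapezoid, 2 panels, h=0.6500): 19.44675
R_{1,1} = 19.44675 + (19.44675 − 22.80082)/3 = 18.32873

18.329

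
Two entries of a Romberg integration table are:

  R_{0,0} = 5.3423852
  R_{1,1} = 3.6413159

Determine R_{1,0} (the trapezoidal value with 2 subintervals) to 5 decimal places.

4.06658

From R_{1,1} = (4·R_{1,0} − R_{0,0})/3, solve for R_{1,0}:
4·R_{1,0} = 3·3.6413159 + 5.3423852 = 16.2663329
R_{1,0} = 4.0665832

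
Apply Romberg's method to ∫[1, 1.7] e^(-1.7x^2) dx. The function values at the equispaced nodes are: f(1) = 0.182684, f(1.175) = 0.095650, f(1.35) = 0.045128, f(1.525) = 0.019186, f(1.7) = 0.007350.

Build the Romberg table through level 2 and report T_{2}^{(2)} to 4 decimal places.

T_{0}^{(0)} (trapezoid, 1 panel, h=0.7000): 0.066512
T_{1}^{(0)} (trapezoid, 2 panels, h=0.3500): 0.049051
T_{2}^{(0)} (trapezoid, 4 panels, h=0.1750): 0.044622
T_{1}^{(1)} = 0.049051 + (0.049051 − 0.066512)/3 = 0.043231
T_{2}^{(1)} = 0.044622 + (0.044622 − 0.049051)/3 = 0.043146
T_{2}^{(2)} = 0.043146 + (0.043146 − 0.043231)/15 = 0.043140

0.0431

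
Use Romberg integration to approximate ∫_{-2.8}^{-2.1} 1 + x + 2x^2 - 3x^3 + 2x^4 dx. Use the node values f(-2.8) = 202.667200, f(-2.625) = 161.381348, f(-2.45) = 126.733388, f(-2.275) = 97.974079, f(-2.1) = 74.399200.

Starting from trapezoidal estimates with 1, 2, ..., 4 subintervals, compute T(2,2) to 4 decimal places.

91.4639

T(0,0) (trapezoid, 1 panel, h=0.7000): 96.973240
T(1,0) (trapezoid, 2 panels, h=0.3500): 92.843306
T(2,0) (trapezoid, 4 panels, h=0.1750): 91.808853
T(1,1) = 92.843306 + (92.843306 − 96.973240)/3 = 91.466661
T(2,1) = 91.808853 + (91.808853 − 92.843306)/3 = 91.464035
T(2,2) = 91.464035 + (91.464035 − 91.466661)/15 = 91.463860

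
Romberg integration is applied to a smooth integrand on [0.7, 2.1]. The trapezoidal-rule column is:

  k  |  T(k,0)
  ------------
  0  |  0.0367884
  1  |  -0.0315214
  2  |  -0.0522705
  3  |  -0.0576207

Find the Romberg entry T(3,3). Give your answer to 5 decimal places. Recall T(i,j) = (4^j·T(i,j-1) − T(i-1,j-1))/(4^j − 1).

Richardson extrapolation on the trapezoidal column (denominator 4−1=3):
T(1,1) = (4·(-0.0315214) − 0.0367884) / 3 = -0.0542913
T(2,1) = -0.0522705 + (-0.0522705 − (-0.0315214))/3 = -0.0591869
T(3,1) = (4·(-0.0576207) − (-0.0522705)) / 3 = -0.0594041
T(2,2) = (16·(-0.0591869) − (-0.0542913)) / 15 = -0.0595133
T(3,2) = (16·(-0.0594041) − (-0.0591869)) / 15 = -0.0594186
T(3,3) = (64·(-0.0594186) − (-0.0595133)) / 63 = -0.0594171
(Column j=1 coincides with Simpson's rule on the same nodes.)

-0.05942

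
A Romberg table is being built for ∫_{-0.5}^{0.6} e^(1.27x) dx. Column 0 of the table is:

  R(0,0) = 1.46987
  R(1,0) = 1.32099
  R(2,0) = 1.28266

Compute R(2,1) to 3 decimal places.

1.270

Richardson extrapolation on the trapezoidal column (denominator 4−1=3):
R(2,1) = 1.28266 + (1.28266 − 1.32099)/3 = 1.26988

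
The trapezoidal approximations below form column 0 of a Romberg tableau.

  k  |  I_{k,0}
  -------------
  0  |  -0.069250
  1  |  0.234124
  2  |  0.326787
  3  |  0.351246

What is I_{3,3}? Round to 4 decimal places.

0.3595

Richardson extrapolation on the trapezoidal column (denominator 4−1=3):
I_{1,1} = (4·0.234124 − (-0.069250)) / 3 = 0.335249
I_{2,1} = (4·0.326787 − 0.234124) / 3 = 0.357675
I_{3,1} = (4·0.351246 − 0.326787) / 3 = 0.359399
I_{2,2} = (16·0.357675 − 0.335249) / 15 = 0.359170
I_{3,2} = 0.359399 + (0.359399 − 0.357675)/15 = 0.359514
I_{3,3} = 0.359514 + (0.359514 − 0.359170)/63 = 0.359519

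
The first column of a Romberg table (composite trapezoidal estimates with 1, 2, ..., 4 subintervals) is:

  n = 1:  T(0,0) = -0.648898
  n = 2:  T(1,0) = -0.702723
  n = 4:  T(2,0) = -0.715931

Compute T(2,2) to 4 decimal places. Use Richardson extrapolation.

-0.7203

Richardson extrapolation on the trapezoidal column (denominator 4−1=3):
T(1,1) = -0.702723 + (-0.702723 − (-0.648898))/3 = -0.720665
T(2,1) = (4·(-0.715931) − (-0.702723)) / 3 = -0.720334
T(2,2) = (16·(-0.720334) − (-0.720665)) / 15 = -0.720312
(Column j=1 coincides with Simpson's rule on the same nodes.)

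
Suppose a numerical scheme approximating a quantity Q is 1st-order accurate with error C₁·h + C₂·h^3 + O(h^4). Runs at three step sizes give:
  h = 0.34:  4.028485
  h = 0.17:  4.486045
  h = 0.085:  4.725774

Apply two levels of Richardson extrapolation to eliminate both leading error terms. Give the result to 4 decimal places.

4.9686

First eliminate the h term (factor 2^1 = 2):
  B₁ = (2·4.486045 − 4.028485)/1 = 4.943605
  B₂ = (2·4.725774 − 4.486045)/1 = 4.965503
Then eliminate the h^3 term (factor 2^3 = 8):
  (8·4.965503 − 4.943605)/7 = 4.968631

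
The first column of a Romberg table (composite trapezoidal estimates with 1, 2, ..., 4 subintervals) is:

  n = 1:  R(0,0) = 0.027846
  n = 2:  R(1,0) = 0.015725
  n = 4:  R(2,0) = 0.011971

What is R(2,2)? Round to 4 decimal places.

0.0107

Richardson extrapolation on the trapezoidal column (denominator 4−1=3):
R(1,1) = 0.015725 + (0.015725 − 0.027846)/3 = 0.011685
R(2,1) = (4·0.011971 − 0.015725) / 3 = 0.010720
R(2,2) = 0.010720 + (0.010720 − 0.011685)/15 = 0.010656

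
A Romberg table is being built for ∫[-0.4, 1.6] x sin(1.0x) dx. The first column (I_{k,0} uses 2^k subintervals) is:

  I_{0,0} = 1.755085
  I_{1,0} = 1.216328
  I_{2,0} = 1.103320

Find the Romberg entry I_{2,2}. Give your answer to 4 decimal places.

1.0676

Richardson extrapolation on the trapezoidal column (denominator 4−1=3):
I_{1,1} = (4·1.216328 − 1.755085) / 3 = 1.036742
I_{2,1} = 1.103320 + (1.103320 − 1.216328)/3 = 1.065651
I_{2,2} = 1.065651 + (1.065651 − 1.036742)/15 = 1.067578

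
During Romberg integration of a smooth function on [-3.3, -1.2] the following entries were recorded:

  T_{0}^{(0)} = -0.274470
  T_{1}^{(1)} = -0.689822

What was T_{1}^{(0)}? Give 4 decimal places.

-0.5860

From T_{1}^{(1)} = (4·T_{1}^{(0)} − T_{0}^{(0)})/3, solve for T_{1}^{(0)}:
4·T_{1}^{(0)} = 3·(-0.689822) + (-0.274470) = -2.343936
T_{1}^{(0)} = -0.585984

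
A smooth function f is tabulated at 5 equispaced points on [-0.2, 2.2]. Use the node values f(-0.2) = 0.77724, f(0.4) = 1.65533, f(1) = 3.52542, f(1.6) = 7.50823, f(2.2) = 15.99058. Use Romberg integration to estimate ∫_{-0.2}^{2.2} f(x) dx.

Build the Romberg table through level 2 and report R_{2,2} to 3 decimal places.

12.078

R_{0,0} (trapezoid, 1 panel, h=2.4000): 20.12138
R_{1,0} (trapezoid, 2 panels, h=1.2000): 14.29120
R_{2,0} (trapezoid, 4 panels, h=0.6000): 12.64373
R_{1,1} = 14.29120 + (14.29120 − 20.12138)/3 = 12.34781
R_{2,1} = 12.64373 + (12.64373 − 14.29120)/3 = 12.09457
R_{2,2} = 12.09457 + (12.09457 − 12.34781)/15 = 12.07769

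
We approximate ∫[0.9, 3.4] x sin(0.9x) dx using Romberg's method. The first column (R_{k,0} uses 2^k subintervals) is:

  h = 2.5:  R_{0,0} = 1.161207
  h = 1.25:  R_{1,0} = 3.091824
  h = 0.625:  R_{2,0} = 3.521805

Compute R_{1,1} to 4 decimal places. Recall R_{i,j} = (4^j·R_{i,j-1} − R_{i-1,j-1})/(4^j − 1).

R_{1,1} = 3.091824 + (3.091824 − 1.161207)/3 = 3.735363

3.7354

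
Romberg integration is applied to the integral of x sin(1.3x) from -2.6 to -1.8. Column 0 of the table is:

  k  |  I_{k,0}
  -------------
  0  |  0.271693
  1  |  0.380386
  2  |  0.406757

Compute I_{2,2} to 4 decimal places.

0.4155

Richardson extrapolation on the trapezoidal column (denominator 4−1=3):
I_{1,1} = 0.380386 + (0.380386 − 0.271693)/3 = 0.416617
I_{2,1} = 0.406757 + (0.406757 − 0.380386)/3 = 0.415547
I_{2,2} = (16·0.415547 − 0.416617) / 15 = 0.415476
(Column j=1 coincides with Simpson's rule on the same nodes.)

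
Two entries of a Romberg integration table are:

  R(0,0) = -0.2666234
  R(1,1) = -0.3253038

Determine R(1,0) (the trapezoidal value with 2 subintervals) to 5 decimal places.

From R(1,1) = (4·R(1,0) − R(0,0))/3, solve for R(1,0):
4·R(1,0) = 3·(-0.3253038) + (-0.2666234) = -1.2425348
R(1,0) = -0.3106337

-0.31063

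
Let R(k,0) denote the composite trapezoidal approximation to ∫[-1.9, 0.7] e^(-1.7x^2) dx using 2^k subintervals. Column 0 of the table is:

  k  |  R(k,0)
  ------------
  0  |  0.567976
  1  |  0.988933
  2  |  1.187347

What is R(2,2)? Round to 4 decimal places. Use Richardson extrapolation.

1.2618

Richardson extrapolation on the trapezoidal column (denominator 4−1=3):
R(1,1) = (4·0.988933 − 0.567976) / 3 = 1.129252
R(2,1) = 1.187347 + (1.187347 − 0.988933)/3 = 1.253485
R(2,2) = (16·1.253485 − 1.129252) / 15 = 1.261767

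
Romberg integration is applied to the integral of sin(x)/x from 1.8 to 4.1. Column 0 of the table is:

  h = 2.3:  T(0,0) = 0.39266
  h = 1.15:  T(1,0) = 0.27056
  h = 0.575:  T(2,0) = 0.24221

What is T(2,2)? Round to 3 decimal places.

Richardson extrapolation on the trapezoidal column (denominator 4−1=3):
T(1,1) = (4·0.27056 − 0.39266) / 3 = 0.22986
T(2,1) = (4·0.24221 − 0.27056) / 3 = 0.23276
T(2,2) = (16·0.23276 − 0.22986) / 15 = 0.23295

0.233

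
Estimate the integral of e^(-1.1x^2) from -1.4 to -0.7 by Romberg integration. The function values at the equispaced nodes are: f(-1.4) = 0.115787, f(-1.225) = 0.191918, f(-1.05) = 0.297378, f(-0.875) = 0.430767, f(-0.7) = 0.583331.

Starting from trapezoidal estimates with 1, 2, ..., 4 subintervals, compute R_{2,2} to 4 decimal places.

R_{0,0} (trapezoid, 1 panel, h=0.7000): 0.244691
R_{1,0} (trapezoid, 2 panels, h=0.3500): 0.226428
R_{2,0} (trapezoid, 4 panels, h=0.1750): 0.222184
R_{1,1} = 0.226428 + (0.226428 − 0.244691)/3 = 0.220340
R_{2,1} = 0.222184 + (0.222184 − 0.226428)/3 = 0.220769
R_{2,2} = 0.220769 + (0.220769 − 0.220340)/15 = 0.220798

0.2208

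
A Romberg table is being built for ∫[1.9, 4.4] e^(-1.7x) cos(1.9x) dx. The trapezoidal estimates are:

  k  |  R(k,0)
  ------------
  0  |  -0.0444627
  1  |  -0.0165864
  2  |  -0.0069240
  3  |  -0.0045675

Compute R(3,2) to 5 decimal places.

-0.00379

Richardson extrapolation on the trapezoidal column (denominator 4−1=3):
R(2,1) = -0.0069240 + (-0.0069240 − (-0.0165864))/3 = -0.0037032
R(3,1) = (4·(-0.0045675) − (-0.0069240)) / 3 = -0.0037820
R(3,2) = -0.0037820 + (-0.0037820 − (-0.0037032))/15 = -0.0037873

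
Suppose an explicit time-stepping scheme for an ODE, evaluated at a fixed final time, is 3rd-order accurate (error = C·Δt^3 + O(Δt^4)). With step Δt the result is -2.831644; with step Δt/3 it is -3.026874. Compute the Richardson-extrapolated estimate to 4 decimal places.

-3.0344

The leading error scales as Δt^3; refining by a factor of 3 reduces it by 3^3 = 27.
Extrapolated value = (27·A(Δt/3) − A(Δt)) / (27 − 1)
= (27·(-3.026874) − (-2.831644)) / 26
= -78.893954 / 26 = -3.034383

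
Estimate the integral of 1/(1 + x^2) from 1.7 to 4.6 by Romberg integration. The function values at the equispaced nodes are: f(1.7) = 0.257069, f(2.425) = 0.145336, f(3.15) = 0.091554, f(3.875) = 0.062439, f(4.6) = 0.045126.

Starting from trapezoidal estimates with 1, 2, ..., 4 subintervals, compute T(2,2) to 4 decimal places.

0.3178

T(0,0) (trapezoid, 1 panel, h=2.9000): 0.438183
T(1,0) (trapezoid, 2 panels, h=1.4500): 0.351845
T(2,0) (trapezoid, 4 panels, h=0.7250): 0.326559
T(1,1) = 0.351845 + (0.351845 − 0.438183)/3 = 0.323066
T(2,1) = 0.326559 + (0.326559 − 0.351845)/3 = 0.318130
T(2,2) = 0.318130 + (0.318130 − 0.323066)/15 = 0.317801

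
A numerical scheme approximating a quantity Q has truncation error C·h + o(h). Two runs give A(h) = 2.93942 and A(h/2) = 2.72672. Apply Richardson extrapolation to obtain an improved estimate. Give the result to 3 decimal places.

2.514

The leading error scales as h; refining by a factor of 2 reduces it by 2^1 = 2.
Extrapolated value = (2·A(h/2) − A(h)) / (2 − 1)
= (2·2.72672 − 2.93942) / 1
= 2.51402 / 1 = 2.51402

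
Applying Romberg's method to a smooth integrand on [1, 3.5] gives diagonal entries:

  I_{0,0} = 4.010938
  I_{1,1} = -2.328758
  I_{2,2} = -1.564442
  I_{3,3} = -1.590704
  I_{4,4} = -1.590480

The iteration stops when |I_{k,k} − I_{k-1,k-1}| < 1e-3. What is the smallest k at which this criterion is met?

k = 4

|I_{1,1} − I_{0,0}| = 6.339696 ≥ 1e-3
|I_{2,2} − I_{1,1}| = 0.764316 ≥ 1e-3
|I_{3,3} − I_{2,2}| = 0.026262 ≥ 1e-3
|I_{4,4} − I_{3,3}| = 0.000224 < 1e-3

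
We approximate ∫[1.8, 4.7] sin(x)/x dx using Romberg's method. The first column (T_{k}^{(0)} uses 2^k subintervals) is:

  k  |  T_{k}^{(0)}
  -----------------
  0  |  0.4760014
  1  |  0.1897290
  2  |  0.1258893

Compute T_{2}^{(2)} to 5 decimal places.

0.10530

T_{1}^{(1)} = 0.1897290 + (0.1897290 − 0.4760014)/3 = 0.0943049
T_{2}^{(1)} = (4·0.1258893 − 0.1897290) / 3 = 0.1046094
T_{2}^{(2)} = (16·0.1046094 − 0.0943049) / 15 = 0.1052964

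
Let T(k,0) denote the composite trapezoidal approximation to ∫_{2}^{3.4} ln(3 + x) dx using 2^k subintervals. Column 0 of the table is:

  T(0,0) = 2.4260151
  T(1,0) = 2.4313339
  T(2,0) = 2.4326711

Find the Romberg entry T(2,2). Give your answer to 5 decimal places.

T(1,1) = 2.4313339 + (2.4313339 − 2.4260151)/3 = 2.4331068
T(2,1) = 2.4326711 + (2.4326711 − 2.4313339)/3 = 2.4331168
T(2,2) = (16·2.4331168 − 2.4331068) / 15 = 2.4331175
(Column j=1 coincides with Simpson's rule on the same nodes.)

2.43312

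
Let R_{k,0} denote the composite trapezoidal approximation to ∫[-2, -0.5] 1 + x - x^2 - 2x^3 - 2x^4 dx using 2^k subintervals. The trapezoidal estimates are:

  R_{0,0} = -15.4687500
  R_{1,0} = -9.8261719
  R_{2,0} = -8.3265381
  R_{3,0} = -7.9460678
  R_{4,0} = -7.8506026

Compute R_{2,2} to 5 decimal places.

R_{1,1} = (4·(-9.8261719) − (-15.4687500)) / 3 = -7.9453125
R_{2,1} = (4·(-8.3265381) − (-9.8261719)) / 3 = -7.8266602
R_{2,2} = (16·(-7.8266602) − (-7.9453125)) / 15 = -7.8187500

-7.81875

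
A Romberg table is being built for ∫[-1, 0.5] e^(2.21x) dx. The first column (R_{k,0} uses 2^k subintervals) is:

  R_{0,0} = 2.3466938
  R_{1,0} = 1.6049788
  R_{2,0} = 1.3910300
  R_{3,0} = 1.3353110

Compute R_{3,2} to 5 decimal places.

Richardson extrapolation on the trapezoidal column (denominator 4−1=3):
R_{2,1} = 1.3910300 + (1.3910300 − 1.6049788)/3 = 1.3197137
R_{3,1} = (4·1.3353110 − 1.3910300) / 3 = 1.3167380
R_{3,2} = (16·1.3167380 − 1.3197137) / 15 = 1.3165396

1.31654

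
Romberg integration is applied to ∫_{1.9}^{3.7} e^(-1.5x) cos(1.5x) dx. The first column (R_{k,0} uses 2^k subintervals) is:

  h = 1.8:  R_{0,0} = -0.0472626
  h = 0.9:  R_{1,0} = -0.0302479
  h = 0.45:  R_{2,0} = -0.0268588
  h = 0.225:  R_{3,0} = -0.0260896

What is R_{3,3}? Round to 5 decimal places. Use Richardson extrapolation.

R_{1,1} = (4·(-0.0302479) − (-0.0472626)) / 3 = -0.0245763
R_{2,1} = -0.0268588 + (-0.0268588 − (-0.0302479))/3 = -0.0257291
R_{3,1} = (4·(-0.0260896) − (-0.0268588)) / 3 = -0.0258332
R_{2,2} = (16·(-0.0257291) − (-0.0245763)) / 15 = -0.0258060
R_{3,2} = -0.0258332 + (-0.0258332 − (-0.0257291))/15 = -0.0258401
R_{3,3} = (64·(-0.0258401) − (-0.0258060)) / 63 = -0.0258406

-0.02584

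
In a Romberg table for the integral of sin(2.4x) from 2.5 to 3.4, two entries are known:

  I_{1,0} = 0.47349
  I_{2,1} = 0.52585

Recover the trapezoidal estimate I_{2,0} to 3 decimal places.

0.513

From I_{2,1} = (4·I_{2,0} − I_{1,0})/3, solve for I_{2,0}:
4·I_{2,0} = 3·0.52585 + 0.47349 = 2.05104
I_{2,0} = 0.51276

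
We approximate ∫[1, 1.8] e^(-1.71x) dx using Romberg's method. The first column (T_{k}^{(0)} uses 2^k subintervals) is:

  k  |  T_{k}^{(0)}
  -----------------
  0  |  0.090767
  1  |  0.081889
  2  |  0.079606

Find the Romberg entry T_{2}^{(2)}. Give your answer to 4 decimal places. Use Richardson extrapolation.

T_{1}^{(1)} = 0.081889 + (0.081889 − 0.090767)/3 = 0.078930
T_{2}^{(1)} = (4·0.079606 − 0.081889) / 3 = 0.078845
T_{2}^{(2)} = 0.078845 + (0.078845 − 0.078930)/15 = 0.078839

0.0788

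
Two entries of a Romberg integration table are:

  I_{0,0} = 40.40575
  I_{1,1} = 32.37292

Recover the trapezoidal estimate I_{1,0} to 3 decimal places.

From I_{1,1} = (4·I_{1,0} − I_{0,0})/3, solve for I_{1,0}:
4·I_{1,0} = 3·32.37292 + 40.40575 = 137.52451
I_{1,0} = 34.38113

34.381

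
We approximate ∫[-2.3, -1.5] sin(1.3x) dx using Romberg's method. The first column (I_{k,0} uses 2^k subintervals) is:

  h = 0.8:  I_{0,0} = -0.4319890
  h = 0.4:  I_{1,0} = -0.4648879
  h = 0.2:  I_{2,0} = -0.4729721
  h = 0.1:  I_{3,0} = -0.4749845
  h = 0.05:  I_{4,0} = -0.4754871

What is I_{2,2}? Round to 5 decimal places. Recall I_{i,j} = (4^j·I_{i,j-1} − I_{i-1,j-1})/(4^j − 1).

-0.47565

Richardson extrapolation on the trapezoidal column (denominator 4−1=3):
I_{1,1} = -0.4648879 + (-0.4648879 − (-0.4319890))/3 = -0.4758542
I_{2,1} = -0.4729721 + (-0.4729721 − (-0.4648879))/3 = -0.4756668
I_{2,2} = -0.4756668 + (-0.4756668 − (-0.4758542))/15 = -0.4756543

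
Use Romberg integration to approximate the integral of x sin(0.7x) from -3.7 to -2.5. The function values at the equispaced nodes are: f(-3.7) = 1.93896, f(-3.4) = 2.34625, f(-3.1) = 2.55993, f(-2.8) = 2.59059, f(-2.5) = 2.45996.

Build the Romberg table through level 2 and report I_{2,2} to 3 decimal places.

2.927

I_{0,0} (trapezoid, 1 panel, h=1.2000): 2.63935
I_{1,0} (trapezoid, 2 panels, h=0.6000): 2.85563
I_{2,0} (trapezoid, 4 panels, h=0.3000): 2.90887
I_{1,1} = 2.85563 + (2.85563 − 2.63935)/3 = 2.92772
I_{2,1} = 2.90887 + (2.90887 − 2.85563)/3 = 2.92662
I_{2,2} = 2.92662 + (2.92662 − 2.92772)/15 = 2.92655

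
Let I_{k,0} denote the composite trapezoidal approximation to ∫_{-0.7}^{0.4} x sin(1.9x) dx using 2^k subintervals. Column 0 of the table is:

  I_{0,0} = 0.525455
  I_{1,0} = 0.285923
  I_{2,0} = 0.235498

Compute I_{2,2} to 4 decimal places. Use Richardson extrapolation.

Richardson extrapolation on the trapezoidal column (denominator 4−1=3):
I_{1,1} = 0.285923 + (0.285923 − 0.525455)/3 = 0.206079
I_{2,1} = (4·0.235498 − 0.285923) / 3 = 0.218690
I_{2,2} = (16·0.218690 − 0.206079) / 15 = 0.219531

0.2195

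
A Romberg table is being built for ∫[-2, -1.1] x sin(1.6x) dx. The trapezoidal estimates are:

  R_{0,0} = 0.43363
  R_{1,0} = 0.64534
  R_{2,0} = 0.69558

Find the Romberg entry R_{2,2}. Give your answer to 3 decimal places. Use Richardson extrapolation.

0.712

Richardson extrapolation on the trapezoidal column (denominator 4−1=3):
R_{1,1} = (4·0.64534 − 0.43363) / 3 = 0.71591
R_{2,1} = 0.69558 + (0.69558 − 0.64534)/3 = 0.71233
R_{2,2} = 0.71233 + (0.71233 − 0.71591)/15 = 0.71209
(Column j=1 coincides with Simpson's rule on the same nodes.)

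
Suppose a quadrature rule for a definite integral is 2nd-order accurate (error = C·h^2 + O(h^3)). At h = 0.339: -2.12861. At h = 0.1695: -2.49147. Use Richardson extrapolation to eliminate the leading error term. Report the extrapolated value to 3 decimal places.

-2.612

The leading error scales as h^2; refining by a factor of 2 reduces it by 2^2 = 4.
Extrapolated value = (4·A(h/2) − A(h)) / (4 − 1)
= (4·(-2.49147) − (-2.12861)) / 3
= -7.83727 / 3 = -2.61242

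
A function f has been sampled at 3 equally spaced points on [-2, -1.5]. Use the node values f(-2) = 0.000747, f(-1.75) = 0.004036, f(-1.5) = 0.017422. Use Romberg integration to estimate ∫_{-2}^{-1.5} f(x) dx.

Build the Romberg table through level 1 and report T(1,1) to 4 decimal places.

0.0029

T(0,0) (trapezoid, 1 panel, h=0.5000): 0.004542
T(1,0) (trapezoid, 2 panels, h=0.2500): 0.003280
T(1,1) = 0.003280 + (0.003280 − 0.004542)/3 = 0.002859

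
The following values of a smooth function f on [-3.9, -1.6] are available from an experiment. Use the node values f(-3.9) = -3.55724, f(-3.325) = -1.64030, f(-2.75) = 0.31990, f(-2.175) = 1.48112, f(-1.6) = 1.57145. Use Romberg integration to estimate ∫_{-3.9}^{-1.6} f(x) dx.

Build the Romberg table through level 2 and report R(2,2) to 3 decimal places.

R(0,0) (trapezoid, 1 panel, h=2.3000): -2.28366
R(1,0) (trapezoid, 2 panels, h=1.1500): -0.77394
R(2,0) (trapezoid, 4 panels, h=0.5750): -0.47850
R(1,1) = -0.77394 + (-0.77394 − (-2.28366))/3 = -0.27070
R(2,1) = -0.47850 + (-0.47850 − (-0.77394))/3 = -0.38002
R(2,2) = -0.38002 + (-0.38002 − (-0.27070))/15 = -0.38731

-0.387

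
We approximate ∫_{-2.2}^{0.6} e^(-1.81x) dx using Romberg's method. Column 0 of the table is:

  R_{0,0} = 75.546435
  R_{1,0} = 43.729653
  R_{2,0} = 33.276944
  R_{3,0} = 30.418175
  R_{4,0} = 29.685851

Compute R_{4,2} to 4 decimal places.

Richardson extrapolation on the trapezoidal column (denominator 4−1=3):
R_{3,1} = 30.418175 + (30.418175 − 33.276944)/3 = 29.465252
R_{4,1} = (4·29.685851 − 30.418175) / 3 = 29.441743
R_{4,2} = (16·29.441743 − 29.465252) / 15 = 29.440176

29.4402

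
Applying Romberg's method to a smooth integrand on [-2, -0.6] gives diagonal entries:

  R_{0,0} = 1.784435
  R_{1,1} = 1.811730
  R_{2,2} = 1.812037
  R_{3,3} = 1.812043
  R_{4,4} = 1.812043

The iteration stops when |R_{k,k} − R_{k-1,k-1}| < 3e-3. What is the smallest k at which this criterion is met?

|R_{1,1} − R_{0,0}| = 0.027295 ≥ 3e-3
|R_{2,2} − R_{1,1}| = 0.000307 < 3e-3

k = 2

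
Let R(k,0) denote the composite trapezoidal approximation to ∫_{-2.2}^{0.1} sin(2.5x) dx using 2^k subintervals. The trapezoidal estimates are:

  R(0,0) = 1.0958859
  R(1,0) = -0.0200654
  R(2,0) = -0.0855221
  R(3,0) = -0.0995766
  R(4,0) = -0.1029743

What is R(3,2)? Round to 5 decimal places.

Richardson extrapolation on the trapezoidal column (denominator 4−1=3):
R(2,1) = (4·(-0.0855221) − (-0.0200654)) / 3 = -0.1073410
R(3,1) = (4·(-0.0995766) − (-0.0855221)) / 3 = -0.1042614
R(3,2) = (16·(-0.1042614) − (-0.1073410)) / 15 = -0.1040561

-0.10406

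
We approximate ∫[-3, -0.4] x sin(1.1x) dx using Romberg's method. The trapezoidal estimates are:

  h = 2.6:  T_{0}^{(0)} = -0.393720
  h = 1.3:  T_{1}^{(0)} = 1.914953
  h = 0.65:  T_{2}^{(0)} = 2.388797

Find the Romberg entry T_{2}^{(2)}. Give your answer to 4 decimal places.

2.5376

Richardson extrapolation on the trapezoidal column (denominator 4−1=3):
T_{1}^{(1)} = 1.914953 + (1.914953 − (-0.393720))/3 = 2.684511
T_{2}^{(1)} = (4·2.388797 − 1.914953) / 3 = 2.546745
T_{2}^{(2)} = 2.546745 + (2.546745 − 2.684511)/15 = 2.537561
(Column j=1 coincides with Simpson's rule on the same nodes.)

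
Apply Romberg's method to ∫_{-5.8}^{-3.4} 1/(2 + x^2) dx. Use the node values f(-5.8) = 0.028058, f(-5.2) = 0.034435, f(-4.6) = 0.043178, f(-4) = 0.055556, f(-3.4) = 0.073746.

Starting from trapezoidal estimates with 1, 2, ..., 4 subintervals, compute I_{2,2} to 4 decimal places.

0.1096

I_{0,0} (trapezoid, 1 panel, h=2.4000): 0.122165
I_{1,0} (trapezoid, 2 panels, h=1.2000): 0.112896
I_{2,0} (trapezoid, 4 panels, h=0.6000): 0.110443
I_{1,1} = 0.112896 + (0.112896 − 0.122165)/3 = 0.109806
I_{2,1} = 0.110443 + (0.110443 − 0.112896)/3 = 0.109625
I_{2,2} = 0.109625 + (0.109625 − 0.109806)/15 = 0.109613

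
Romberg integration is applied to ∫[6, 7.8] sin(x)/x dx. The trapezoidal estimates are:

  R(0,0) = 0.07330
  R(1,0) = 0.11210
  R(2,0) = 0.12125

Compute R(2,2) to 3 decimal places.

R(1,1) = (4·0.11210 − 0.07330) / 3 = 0.12503
R(2,1) = (4·0.12125 − 0.11210) / 3 = 0.12430
R(2,2) = 0.12430 + (0.12430 − 0.12503)/15 = 0.12425

0.124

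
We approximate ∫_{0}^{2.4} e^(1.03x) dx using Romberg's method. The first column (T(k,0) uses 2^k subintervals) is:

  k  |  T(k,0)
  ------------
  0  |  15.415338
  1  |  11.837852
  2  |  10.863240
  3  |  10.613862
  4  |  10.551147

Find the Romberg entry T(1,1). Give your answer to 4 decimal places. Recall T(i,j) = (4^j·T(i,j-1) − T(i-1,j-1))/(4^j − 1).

Richardson extrapolation on the trapezoidal column (denominator 4−1=3):
T(1,1) = (4·11.837852 − 15.415338) / 3 = 10.645357

10.6454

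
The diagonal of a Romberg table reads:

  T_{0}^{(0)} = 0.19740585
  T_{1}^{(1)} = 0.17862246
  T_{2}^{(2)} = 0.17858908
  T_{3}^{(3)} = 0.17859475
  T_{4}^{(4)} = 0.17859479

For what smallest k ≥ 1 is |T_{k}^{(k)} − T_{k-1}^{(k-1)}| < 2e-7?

|T_{1}^{(1)} − T_{0}^{(0)}| = 0.01878339 ≥ 2e-7
|T_{2}^{(2)} − T_{1}^{(1)}| = 0.00003338 ≥ 2e-7
|T_{3}^{(3)} − T_{2}^{(2)}| = 0.00000567 ≥ 2e-7
|T_{4}^{(4)} − T_{3}^{(3)}| = 0.00000004 < 2e-7

k = 4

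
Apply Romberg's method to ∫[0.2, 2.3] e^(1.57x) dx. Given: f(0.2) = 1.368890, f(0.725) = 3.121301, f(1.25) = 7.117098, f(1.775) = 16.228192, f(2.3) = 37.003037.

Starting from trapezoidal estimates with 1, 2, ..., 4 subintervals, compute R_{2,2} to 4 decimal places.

R_{0,0} (trapezoid, 1 panel, h=2.1000): 40.290523
R_{1,0} (trapezoid, 2 panels, h=1.0500): 27.618215
R_{2,0} (trapezoid, 4 panels, h=0.5250): 23.967591
R_{1,1} = 27.618215 + (27.618215 − 40.290523)/3 = 23.394112
R_{2,1} = 23.967591 + (23.967591 − 27.618215)/3 = 22.750716
R_{2,2} = 22.750716 + (22.750716 − 23.394112)/15 = 22.707823

22.7078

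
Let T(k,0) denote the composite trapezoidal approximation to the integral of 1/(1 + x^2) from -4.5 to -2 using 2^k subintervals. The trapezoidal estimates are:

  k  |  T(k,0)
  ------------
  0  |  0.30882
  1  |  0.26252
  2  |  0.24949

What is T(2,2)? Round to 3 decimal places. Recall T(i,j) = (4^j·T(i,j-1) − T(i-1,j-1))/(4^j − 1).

0.245

T(1,1) = 0.26252 + (0.26252 − 0.30882)/3 = 0.24709
T(2,1) = (4·0.24949 − 0.26252) / 3 = 0.24515
T(2,2) = (16·0.24515 − 0.24709) / 15 = 0.24502
(Column j=1 coincides with Simpson's rule on the same nodes.)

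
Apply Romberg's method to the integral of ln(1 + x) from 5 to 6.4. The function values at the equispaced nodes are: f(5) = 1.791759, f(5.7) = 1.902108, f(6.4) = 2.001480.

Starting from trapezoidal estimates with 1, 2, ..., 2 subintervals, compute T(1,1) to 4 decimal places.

2.6604

T(0,0) (trapezoid, 1 panel, h=1.4000): 2.655267
T(1,0) (trapezoid, 2 panels, h=0.7000): 2.659109
T(1,1) = 2.659109 + (2.659109 − 2.655267)/3 = 2.660390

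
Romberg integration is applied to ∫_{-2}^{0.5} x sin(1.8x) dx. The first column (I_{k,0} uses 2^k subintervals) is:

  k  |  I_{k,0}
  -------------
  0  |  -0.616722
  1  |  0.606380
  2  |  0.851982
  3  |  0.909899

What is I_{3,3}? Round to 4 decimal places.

0.9289

Richardson extrapolation on the trapezoidal column (denominator 4−1=3):
I_{1,1} = (4·0.606380 − (-0.616722)) / 3 = 1.014081
I_{2,1} = (4·0.851982 − 0.606380) / 3 = 0.933849
I_{3,1} = 0.909899 + (0.909899 − 0.851982)/3 = 0.929205
I_{2,2} = (16·0.933849 − 1.014081) / 15 = 0.928500
I_{3,2} = (16·0.929205 − 0.933849) / 15 = 0.928895
I_{3,3} = (64·0.928895 − 0.928500) / 63 = 0.928901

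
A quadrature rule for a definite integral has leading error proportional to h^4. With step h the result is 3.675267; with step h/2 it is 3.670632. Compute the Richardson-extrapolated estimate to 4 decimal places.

The leading error scales as h^4; refining by a factor of 2 reduces it by 2^4 = 16.
Extrapolated value = (16·A(h/2) − A(h)) / (16 − 1)
= (16·3.670632 − 3.675267) / 15
= 55.054845 / 15 = 3.670323

3.6703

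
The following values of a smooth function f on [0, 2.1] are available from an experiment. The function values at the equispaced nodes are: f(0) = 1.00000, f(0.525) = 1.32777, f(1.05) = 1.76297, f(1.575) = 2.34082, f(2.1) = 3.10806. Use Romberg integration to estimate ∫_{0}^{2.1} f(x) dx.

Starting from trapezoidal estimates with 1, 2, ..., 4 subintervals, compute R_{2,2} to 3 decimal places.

3.904

R_{0,0} (trapezoid, 1 panel, h=2.1000): 4.31346
R_{1,0} (trapezoid, 2 panels, h=1.0500): 4.00785
R_{2,0} (trapezoid, 4 panels, h=0.5250): 3.92993
R_{1,1} = 4.00785 + (4.00785 − 4.31346)/3 = 3.90598
R_{2,1} = 3.92993 + (3.92993 − 4.00785)/3 = 3.90396
R_{2,2} = 3.90396 + (3.90396 − 3.90598)/15 = 3.90383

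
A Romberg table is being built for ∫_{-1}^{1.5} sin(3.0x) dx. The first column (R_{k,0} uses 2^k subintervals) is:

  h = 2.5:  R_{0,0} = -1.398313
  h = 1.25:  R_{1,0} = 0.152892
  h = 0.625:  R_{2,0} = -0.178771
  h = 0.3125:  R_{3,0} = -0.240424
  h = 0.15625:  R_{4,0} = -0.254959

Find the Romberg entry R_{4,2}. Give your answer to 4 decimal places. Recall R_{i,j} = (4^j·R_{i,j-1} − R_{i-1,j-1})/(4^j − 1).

-0.2597

Richardson extrapolation on the trapezoidal column (denominator 4−1=3):
R_{3,1} = -0.240424 + (-0.240424 − (-0.178771))/3 = -0.260975
R_{4,1} = -0.254959 + (-0.254959 − (-0.240424))/3 = -0.259804
R_{4,2} = -0.259804 + (-0.259804 − (-0.260975))/15 = -0.259726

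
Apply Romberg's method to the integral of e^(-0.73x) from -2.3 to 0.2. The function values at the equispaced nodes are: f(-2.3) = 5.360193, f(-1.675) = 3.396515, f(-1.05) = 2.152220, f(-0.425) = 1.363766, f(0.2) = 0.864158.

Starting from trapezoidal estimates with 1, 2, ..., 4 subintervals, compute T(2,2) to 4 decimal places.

6.1591

T(0,0) (trapezoid, 1 panel, h=2.5000): 7.780439
T(1,0) (trapezoid, 2 panels, h=1.2500): 6.580494
T(2,0) (trapezoid, 4 panels, h=0.6250): 6.265423
T(1,1) = 6.580494 + (6.580494 − 7.780439)/3 = 6.180512
T(2,1) = 6.265423 + (6.265423 − 6.580494)/3 = 6.160399
T(2,2) = 6.160399 + (6.160399 − 6.180512)/15 = 6.159058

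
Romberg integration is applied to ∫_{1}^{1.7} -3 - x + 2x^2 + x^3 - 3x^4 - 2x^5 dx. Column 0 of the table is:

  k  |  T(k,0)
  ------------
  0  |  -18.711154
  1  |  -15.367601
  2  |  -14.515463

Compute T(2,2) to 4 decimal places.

-14.2300

Richardson extrapolation on the trapezoidal column (denominator 4−1=3):
T(1,1) = -15.367601 + (-15.367601 − (-18.711154))/3 = -14.253083
T(2,1) = (4·(-14.515463) − (-15.367601)) / 3 = -14.231417
T(2,2) = (16·(-14.231417) − (-14.253083)) / 15 = -14.229973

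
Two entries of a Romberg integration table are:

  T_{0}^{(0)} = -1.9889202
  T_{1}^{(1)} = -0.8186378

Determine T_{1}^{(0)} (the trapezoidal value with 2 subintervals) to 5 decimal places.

From T_{1}^{(1)} = (4·T_{1}^{(0)} − T_{0}^{(0)})/3, solve for T_{1}^{(0)}:
4·T_{1}^{(0)} = 3·(-0.8186378) + (-1.9889202) = -4.4448336
T_{1}^{(0)} = -1.1112084

-1.11121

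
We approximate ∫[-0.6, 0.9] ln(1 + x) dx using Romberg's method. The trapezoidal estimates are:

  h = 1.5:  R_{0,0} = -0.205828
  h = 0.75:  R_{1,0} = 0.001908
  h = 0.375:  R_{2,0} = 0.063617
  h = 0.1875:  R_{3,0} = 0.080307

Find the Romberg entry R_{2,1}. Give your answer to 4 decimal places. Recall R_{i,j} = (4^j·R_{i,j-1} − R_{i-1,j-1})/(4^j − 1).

Richardson extrapolation on the trapezoidal column (denominator 4−1=3):
R_{2,1} = 0.063617 + (0.063617 − 0.001908)/3 = 0.084187

0.0842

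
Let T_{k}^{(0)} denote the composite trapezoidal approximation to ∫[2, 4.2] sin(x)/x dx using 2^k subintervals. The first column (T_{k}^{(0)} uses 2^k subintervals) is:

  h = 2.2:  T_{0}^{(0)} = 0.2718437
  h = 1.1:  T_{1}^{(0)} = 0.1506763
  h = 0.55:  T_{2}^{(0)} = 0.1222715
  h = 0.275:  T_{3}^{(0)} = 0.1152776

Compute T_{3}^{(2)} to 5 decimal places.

Richardson extrapolation on the trapezoidal column (denominator 4−1=3):
T_{2}^{(1)} = (4·0.1222715 − 0.1506763) / 3 = 0.1128032
T_{3}^{(1)} = (4·0.1152776 − 0.1222715) / 3 = 0.1129463
T_{3}^{(2)} = 0.1129463 + (0.1129463 − 0.1128032)/15 = 0.1129558
(Column j=1 coincides with Simpson's rule on the same nodes.)

0.11296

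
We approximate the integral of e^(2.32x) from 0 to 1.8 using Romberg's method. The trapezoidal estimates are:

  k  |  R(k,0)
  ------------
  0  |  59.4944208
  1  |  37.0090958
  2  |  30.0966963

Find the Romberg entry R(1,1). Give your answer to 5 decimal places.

R(1,1) = (4·37.0090958 − 59.4944208) / 3 = 29.5139875
(Column j=1 coincides with Simpson's rule on the same nodes.)

29.51399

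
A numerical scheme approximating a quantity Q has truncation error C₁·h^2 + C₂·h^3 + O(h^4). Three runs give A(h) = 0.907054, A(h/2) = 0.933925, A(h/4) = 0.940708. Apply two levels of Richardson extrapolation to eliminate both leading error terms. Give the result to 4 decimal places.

First eliminate the h^2 term (factor 2^2 = 4):
  B₁ = (4·0.933925 − 0.907054)/3 = 0.942882
  B₂ = (4·0.940708 − 0.933925)/3 = 0.942969
Then eliminate the h^3 term (factor 2^3 = 8):
  (8·0.942969 − 0.942882)/7 = 0.942981

0.9430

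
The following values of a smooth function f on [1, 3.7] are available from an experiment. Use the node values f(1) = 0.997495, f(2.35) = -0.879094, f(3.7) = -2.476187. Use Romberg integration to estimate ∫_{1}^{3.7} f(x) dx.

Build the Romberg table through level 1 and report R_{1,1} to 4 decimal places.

-2.2478

R_{0,0} (trapezoid, 1 panel, h=2.7000): -1.996234
R_{1,0} (trapezoid, 2 panels, h=1.3500): -2.184894
R_{1,1} = -2.184894 + (-2.184894 − (-1.996234))/3 = -2.247781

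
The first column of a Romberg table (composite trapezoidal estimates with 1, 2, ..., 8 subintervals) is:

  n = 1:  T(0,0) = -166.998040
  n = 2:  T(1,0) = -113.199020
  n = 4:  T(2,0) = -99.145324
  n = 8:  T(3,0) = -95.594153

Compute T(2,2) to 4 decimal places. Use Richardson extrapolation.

T(1,1) = -113.199020 + (-113.199020 − (-166.998040))/3 = -95.266013
T(2,1) = -99.145324 + (-99.145324 − (-113.199020))/3 = -94.460759
T(2,2) = (16·(-94.460759) − (-95.266013)) / 15 = -94.407075

-94.4071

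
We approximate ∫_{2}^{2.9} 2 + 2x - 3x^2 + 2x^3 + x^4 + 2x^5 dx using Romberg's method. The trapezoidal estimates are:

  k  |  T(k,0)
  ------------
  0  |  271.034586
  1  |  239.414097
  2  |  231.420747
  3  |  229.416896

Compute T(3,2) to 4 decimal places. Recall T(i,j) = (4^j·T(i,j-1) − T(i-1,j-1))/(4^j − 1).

Richardson extrapolation on the trapezoidal column (denominator 4−1=3):
T(2,1) = 231.420747 + (231.420747 − 239.414097)/3 = 228.756297
T(3,1) = 229.416896 + (229.416896 − 231.420747)/3 = 228.748946
T(3,2) = 228.748946 + (228.748946 − 228.756297)/15 = 228.748456

228.7485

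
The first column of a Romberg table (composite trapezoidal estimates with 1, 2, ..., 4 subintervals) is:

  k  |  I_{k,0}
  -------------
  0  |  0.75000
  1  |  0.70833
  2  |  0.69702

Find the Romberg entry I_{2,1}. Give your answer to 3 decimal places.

0.693

Richardson extrapolation on the trapezoidal column (denominator 4−1=3):
I_{2,1} = (4·0.69702 − 0.70833) / 3 = 0.69325
(Column j=1 coincides with Simpson's rule on the same nodes.)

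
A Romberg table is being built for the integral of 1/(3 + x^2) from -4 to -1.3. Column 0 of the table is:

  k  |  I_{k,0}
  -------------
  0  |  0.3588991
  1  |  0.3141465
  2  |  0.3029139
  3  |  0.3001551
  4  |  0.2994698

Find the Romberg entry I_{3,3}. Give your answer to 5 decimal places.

Richardson extrapolation on the trapezoidal column (denominator 4−1=3):
I_{1,1} = 0.3141465 + (0.3141465 − 0.3588991)/3 = 0.2992290
I_{2,1} = 0.3029139 + (0.3029139 − 0.3141465)/3 = 0.2991697
I_{3,1} = 0.3001551 + (0.3001551 − 0.3029139)/3 = 0.2992355
I_{2,2} = (16·0.2991697 − 0.2992290) / 15 = 0.2991657
I_{3,2} = 0.2992355 + (0.2992355 − 0.2991697)/15 = 0.2992399
I_{3,3} = 0.2992399 + (0.2992399 − 0.2991657)/63 = 0.2992411

0.29924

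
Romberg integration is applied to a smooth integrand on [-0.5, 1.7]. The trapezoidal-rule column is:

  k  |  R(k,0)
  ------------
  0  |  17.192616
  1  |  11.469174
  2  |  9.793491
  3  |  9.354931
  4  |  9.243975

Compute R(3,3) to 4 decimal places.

9.2069

R(1,1) = (4·11.469174 − 17.192616) / 3 = 9.561360
R(2,1) = 9.793491 + (9.793491 − 11.469174)/3 = 9.234930
R(3,1) = 9.354931 + (9.354931 − 9.793491)/3 = 9.208744
R(2,2) = (16·9.234930 − 9.561360) / 15 = 9.213168
R(3,2) = (16·9.208744 − 9.234930) / 15 = 9.206998
R(3,3) = (64·9.206998 − 9.213168) / 63 = 9.206900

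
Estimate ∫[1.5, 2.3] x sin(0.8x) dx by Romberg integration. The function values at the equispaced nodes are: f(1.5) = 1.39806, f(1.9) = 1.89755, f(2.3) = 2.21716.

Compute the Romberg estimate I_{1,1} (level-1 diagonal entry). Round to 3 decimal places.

1.494

I_{0,0} (trapezoid, 1 panel, h=0.8000): 1.44609
I_{1,0} (trapezoid, 2 panels, h=0.4000): 1.48206
I_{1,1} = 1.48206 + (1.48206 − 1.44609)/3 = 1.49405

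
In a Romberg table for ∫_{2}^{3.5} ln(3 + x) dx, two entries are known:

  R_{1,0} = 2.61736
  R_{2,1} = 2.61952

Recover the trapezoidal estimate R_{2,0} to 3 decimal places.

From R_{2,1} = (4·R_{2,0} − R_{1,0})/3, solve for R_{2,0}:
4·R_{2,0} = 3·2.61952 + 2.61736 = 10.47592
R_{2,0} = 2.61898

2.619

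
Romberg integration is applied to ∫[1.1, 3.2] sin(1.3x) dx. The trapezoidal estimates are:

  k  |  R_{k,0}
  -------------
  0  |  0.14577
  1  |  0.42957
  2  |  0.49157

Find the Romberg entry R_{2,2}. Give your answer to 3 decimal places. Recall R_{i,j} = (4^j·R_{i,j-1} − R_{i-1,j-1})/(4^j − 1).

Richardson extrapolation on the trapezoidal column (denominator 4−1=3):
R_{1,1} = 0.42957 + (0.42957 − 0.14577)/3 = 0.52417
R_{2,1} = (4·0.49157 − 0.42957) / 3 = 0.51224
R_{2,2} = (16·0.51224 − 0.52417) / 15 = 0.51144

0.511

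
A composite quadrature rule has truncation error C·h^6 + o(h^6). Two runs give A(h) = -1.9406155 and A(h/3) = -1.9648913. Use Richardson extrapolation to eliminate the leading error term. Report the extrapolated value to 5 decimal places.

-1.96492

The leading error scales as h^6; refining by a factor of 3 reduces it by 3^6 = 729.
Extrapolated value = (729·A(h/3) − A(h)) / (729 − 1)
= (729·(-1.9648913) − (-1.9406155)) / 728
= -1430.4651422 / 728 = -1.9649246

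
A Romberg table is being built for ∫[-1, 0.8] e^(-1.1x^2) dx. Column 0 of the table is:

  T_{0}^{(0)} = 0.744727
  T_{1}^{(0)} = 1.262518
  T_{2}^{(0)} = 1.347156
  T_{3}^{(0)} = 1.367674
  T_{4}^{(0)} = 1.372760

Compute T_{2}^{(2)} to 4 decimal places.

1.3714

T_{1}^{(1)} = (4·1.262518 − 0.744727) / 3 = 1.435115
T_{2}^{(1)} = 1.347156 + (1.347156 − 1.262518)/3 = 1.375369
T_{2}^{(2)} = (16·1.375369 − 1.435115) / 15 = 1.371386
(Column j=1 coincides with Simpson's rule on the same nodes.)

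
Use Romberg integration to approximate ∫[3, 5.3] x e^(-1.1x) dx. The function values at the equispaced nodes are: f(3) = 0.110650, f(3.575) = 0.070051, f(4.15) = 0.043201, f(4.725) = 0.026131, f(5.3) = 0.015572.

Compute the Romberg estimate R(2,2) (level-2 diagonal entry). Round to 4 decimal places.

0.1145

R(0,0) (trapezoid, 1 panel, h=2.3000): 0.145155
R(1,0) (trapezoid, 2 panels, h=1.1500): 0.122259
R(2,0) (trapezoid, 4 panels, h=0.5750): 0.116434
R(1,1) = 0.122259 + (0.122259 − 0.145155)/3 = 0.114627
R(2,1) = 0.116434 + (0.116434 − 0.122259)/3 = 0.114492
R(2,2) = 0.114492 + (0.114492 − 0.114627)/15 = 0.114483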